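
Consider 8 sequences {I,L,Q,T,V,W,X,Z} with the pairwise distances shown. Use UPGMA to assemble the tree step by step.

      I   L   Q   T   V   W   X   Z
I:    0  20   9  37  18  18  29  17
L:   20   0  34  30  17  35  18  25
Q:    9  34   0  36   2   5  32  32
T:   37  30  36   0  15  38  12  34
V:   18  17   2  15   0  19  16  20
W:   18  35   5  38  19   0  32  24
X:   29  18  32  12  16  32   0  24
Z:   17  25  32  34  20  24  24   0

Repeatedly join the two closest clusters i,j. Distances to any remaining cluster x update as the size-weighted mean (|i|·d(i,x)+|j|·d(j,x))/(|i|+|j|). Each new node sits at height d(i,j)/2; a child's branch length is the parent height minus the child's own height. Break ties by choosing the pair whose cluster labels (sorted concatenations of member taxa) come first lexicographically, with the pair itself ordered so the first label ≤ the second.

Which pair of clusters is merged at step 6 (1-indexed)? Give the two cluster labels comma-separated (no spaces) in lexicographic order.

iteration 1: select Q,V (d=2); attach at lengths (1, 1); label the merged cluster QV
  updated: d(I,QV)=27/2, d(L,QV)=51/2, d(QV,T)=51/2, d(QV,W)=12, d(QV,X)=24, d(QV,Z)=26
iteration 2: select QV,W (d=12); attach at lengths (5, 6); label the merged cluster QVW
  updated: d(I,QVW)=15, d(L,QVW)=86/3, d(QVW,T)=89/3, d(QVW,X)=80/3, d(QVW,Z)=76/3
iteration 3: select T,X (d=12); attach at lengths (6, 6); label the merged cluster TX
  updated: d(I,TX)=33, d(L,TX)=24, d(QVW,TX)=169/6, d(TX,Z)=29
iteration 4: select I,QVW (d=15); attach at lengths (15/2, 3/2); label the merged cluster IQVW
  updated: d(IQVW,L)=53/2, d(IQVW,TX)=235/8, d(IQVW,Z)=93/4
iteration 5: select IQVW,Z (d=93/4); attach at lengths (33/8, 93/8); label the merged cluster IQVWZ
  updated: d(IQVWZ,L)=131/5, d(IQVWZ,TX)=293/10
iteration 6: select L,TX (d=24); attach at lengths (12, 6); label the merged cluster LTX
  updated: d(IQVWZ,LTX)=424/15
iteration 7: select IQVWZ,LTX (d=424/15); attach at lengths (301/120, 32/15); label the merged cluster ILQTVWXZ
final tree: (((I:15/2,((Q:1,V:1):5,W:6):3/2):33/8,Z:93/8):301/120,(L:12,(T:6,X:6):6):32/15)
total length: 8687/120

L,TX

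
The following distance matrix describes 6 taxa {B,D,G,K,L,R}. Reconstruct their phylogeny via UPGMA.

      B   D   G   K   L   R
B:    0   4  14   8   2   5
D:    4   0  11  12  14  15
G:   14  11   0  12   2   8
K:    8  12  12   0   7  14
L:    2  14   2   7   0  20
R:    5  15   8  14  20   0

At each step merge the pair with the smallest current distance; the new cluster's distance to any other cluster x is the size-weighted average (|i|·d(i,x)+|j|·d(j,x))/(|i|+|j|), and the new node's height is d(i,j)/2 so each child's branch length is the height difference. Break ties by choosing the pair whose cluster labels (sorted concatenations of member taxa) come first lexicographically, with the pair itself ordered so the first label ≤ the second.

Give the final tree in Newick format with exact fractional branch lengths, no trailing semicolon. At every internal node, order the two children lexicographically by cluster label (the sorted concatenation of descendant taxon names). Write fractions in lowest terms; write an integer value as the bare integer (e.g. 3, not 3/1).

iteration 1: select B,L (d=2); attach at lengths (1, 1); label the merged cluster BL
  updated: d(BL,D)=9, d(BL,G)=8, d(BL,K)=15/2, d(BL,R)=25/2
iteration 2: select BL,K (d=15/2); attach at lengths (11/4, 15/4); label the merged cluster BKL
  updated: d(BKL,D)=10, d(BKL,G)=28/3, d(BKL,R)=13
iteration 3: select G,R (d=8); attach at lengths (4, 4); label the merged cluster GR
  updated: d(BKL,GR)=67/6, d(D,GR)=13
iteration 4: select BKL,D (d=10); attach at lengths (5/4, 5); label the merged cluster BDKL
  updated: d(BDKL,GR)=93/8
iteration 5: select BDKL,GR (d=93/8); attach at lengths (13/16, 29/16); label the merged cluster BDGKLR
final tree: ((((B:1,L:1):11/4,K:15/4):5/4,D:5):13/16,(G:4,R:4):29/16)
total length: 203/8

((((B:1,L:1):11/4,K:15/4):5/4,D:5):13/16,(G:4,R:4):29/16)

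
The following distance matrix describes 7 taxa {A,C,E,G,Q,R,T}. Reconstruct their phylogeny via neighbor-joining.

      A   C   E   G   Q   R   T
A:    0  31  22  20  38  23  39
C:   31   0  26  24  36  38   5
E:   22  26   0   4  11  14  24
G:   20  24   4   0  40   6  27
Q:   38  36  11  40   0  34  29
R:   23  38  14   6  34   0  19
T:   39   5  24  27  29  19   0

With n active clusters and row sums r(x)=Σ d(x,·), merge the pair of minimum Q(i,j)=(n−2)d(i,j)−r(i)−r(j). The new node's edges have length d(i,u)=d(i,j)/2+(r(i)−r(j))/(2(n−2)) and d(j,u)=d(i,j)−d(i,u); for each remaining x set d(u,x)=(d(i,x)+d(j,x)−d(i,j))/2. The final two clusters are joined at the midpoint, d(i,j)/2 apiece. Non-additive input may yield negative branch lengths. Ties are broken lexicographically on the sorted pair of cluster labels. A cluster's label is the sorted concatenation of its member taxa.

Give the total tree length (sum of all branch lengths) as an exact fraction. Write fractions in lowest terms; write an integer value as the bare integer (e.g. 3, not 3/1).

519/8

step 1: merge (C,T) at d=5, Q=-278; branch lengths C→21/5, T→4/5; new cluster CT
  updated: d(A,CT)=65/2, d(CT,E)=45/2, d(CT,G)=23, d(CT,Q)=30, d(CT,R)=26
step 2: merge (E,Q) at d=11, Q=-365/2; branch lengths E→-71/16, Q→247/16; new cluster EQ
  updated: d(A,EQ)=49/2, d(CT,EQ)=83/4, d(EQ,G)=33/2, d(EQ,R)=37/2
step 3: merge (G,R) at d=6, Q=-121; branch lengths G→5/3, R→13/3; new cluster GR
  updated: d(A,GR)=37/2, d(CT,GR)=43/2, d(EQ,GR)=29/2
step 4: merge (A,GR) at d=37/2, Q=-93; branch lengths A→29/2, GR→4; new cluster AGR
  updated: d(AGR,CT)=71/4, d(AGR,EQ)=41/4
step 5: merge (AGR,CT) at d=71/4, Q=-195/4; branch lengths AGR→29/8, CT→113/8; new cluster ACGRT
  updated: d(ACGRT,EQ)=53/8
step 6: merge (ACGRT,EQ) at d=53/8; branch lengths ACGRT→53/16, EQ→53/16; new cluster ACEGQRT
final tree: (((A:29/2,(G:5/3,R:13/3):4):29/8,(C:21/5,T:4/5):113/8):53/16,(E:-71/16,Q:247/16):53/16)
total length: 519/8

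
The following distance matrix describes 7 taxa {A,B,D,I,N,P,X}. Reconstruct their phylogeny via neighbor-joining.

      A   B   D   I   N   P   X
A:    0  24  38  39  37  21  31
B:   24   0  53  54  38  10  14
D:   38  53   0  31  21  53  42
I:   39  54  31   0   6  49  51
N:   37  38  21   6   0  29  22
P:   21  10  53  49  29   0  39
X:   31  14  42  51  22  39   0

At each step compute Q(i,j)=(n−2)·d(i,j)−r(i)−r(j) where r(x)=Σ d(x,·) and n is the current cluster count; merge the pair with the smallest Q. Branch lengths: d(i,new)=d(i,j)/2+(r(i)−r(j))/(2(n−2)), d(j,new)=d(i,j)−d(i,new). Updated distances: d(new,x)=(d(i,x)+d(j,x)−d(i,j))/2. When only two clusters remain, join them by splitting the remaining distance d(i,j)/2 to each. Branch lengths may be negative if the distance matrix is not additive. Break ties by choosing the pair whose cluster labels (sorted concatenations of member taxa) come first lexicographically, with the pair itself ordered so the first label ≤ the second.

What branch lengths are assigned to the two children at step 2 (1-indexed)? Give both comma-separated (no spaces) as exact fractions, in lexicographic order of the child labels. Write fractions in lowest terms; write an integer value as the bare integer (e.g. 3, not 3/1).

iteration 1: select I,N (d=6, Q=-353); attach at lengths (107/10, -47/10); label the merged cluster IN
  updated: d(A,IN)=35, d(B,IN)=43, d(D,IN)=23, d(IN,P)=36, d(IN,X)=67/2
iteration 2: select D,IN (d=23, Q=-575/2); attach at lengths (261/16, 107/16); label the merged cluster DIN
  updated: d(A,DIN)=25, d(B,DIN)=73/2, d(DIN,P)=33, d(DIN,X)=105/4
iteration 3: select B,P (d=10, Q=-315/2); attach at lengths (23/12, 97/12); label the merged cluster BP
  updated: d(A,BP)=35/2, d(BP,DIN)=119/4, d(BP,X)=43/2
iteration 4: select A,BP (d=35/2, Q=-429/4); attach at lengths (159/16, 121/16); label the merged cluster ABP
  updated: d(ABP,DIN)=149/8, d(ABP,X)=35/2
iteration 5: select ABP,DIN (d=149/8, Q=-499/8); attach at lengths (79/16, 219/16); label the merged cluster ABDINP
  updated: d(ABDINP,X)=201/16
iteration 6: select ABDINP,X (d=201/16); attach at lengths (201/32, 201/32); label the merged cluster ABDINPX
final tree: (((A:159/16,(B:23/12,P:97/12):121/16):79/16,(D:261/16,(I:107/10,N:-47/10):107/16):219/16):201/32,X:201/32)
total length: 1403/16

261/16,107/16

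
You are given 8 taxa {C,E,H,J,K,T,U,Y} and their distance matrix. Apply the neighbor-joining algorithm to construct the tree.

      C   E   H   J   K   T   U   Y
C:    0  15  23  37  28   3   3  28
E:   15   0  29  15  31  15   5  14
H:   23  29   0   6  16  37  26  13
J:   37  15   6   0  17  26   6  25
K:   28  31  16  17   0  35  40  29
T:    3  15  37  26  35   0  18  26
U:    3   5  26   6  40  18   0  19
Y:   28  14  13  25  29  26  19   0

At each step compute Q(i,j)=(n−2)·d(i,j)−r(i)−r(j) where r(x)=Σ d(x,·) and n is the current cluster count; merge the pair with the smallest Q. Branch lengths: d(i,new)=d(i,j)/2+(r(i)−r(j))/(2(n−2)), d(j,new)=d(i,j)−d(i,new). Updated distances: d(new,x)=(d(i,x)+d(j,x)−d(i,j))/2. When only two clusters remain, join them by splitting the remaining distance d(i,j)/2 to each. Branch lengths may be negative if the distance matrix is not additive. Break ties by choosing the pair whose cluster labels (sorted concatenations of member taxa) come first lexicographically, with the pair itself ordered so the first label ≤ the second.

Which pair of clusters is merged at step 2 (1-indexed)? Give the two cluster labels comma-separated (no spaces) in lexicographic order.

1. join C+T (d=3, Q=-279) ⇒ CT; edges |C|=-5/12, |T|=41/12
  updated: d(CT,E)=27/2, d(CT,H)=57/2, d(CT,J)=30, d(CT,K)=30, d(CT,U)=9, d(CT,Y)=51/2
2. join H+K (d=16, Q=-403/2) ⇒ HK; edges |H|=71/20, |K|=249/20
  updated: d(CT,HK)=85/4, d(E,HK)=22, d(HK,J)=7/2, d(HK,U)=25, d(HK,Y)=13
3. join HK+J (d=7/2, Q=-601/4) ⇒ HJK; edges |HK|=77/32, |J|=35/32
  updated: d(CT,HJK)=191/8, d(E,HJK)=67/4, d(HJK,U)=55/4, d(HJK,Y)=69/4
4. join HJK+Y (d=69/4, Q=-765/8) ⇒ HJKY; edges |HJK|=127/16, |Y|=149/16
  updated: d(CT,HJKY)=257/16, d(E,HJKY)=27/4, d(HJKY,U)=31/4
5. join CT+U (d=9, Q=-677/16) ⇒ CTU; edges |CT|=557/64, |U|=19/64
  updated: d(CTU,E)=19/4, d(CTU,HJKY)=237/32
6. join CTU+E (d=19/4, Q=-605/32) ⇒ CETU; edges |CTU|=173/64, |E|=131/64
  updated: d(CETU,HJKY)=301/64
7. join CETU+HJKY (d=301/64) ⇒ CEHJKTUY; edges |CETU|=301/128, |HJKY|=301/128
final tree: ((((C:-5/12,T:41/12):557/64,U:19/64):173/64,E:131/64):301/128,(((H:71/20,K:249/20):77/32,J:35/32):127/16,Y:149/16):301/128)
total length: 3725/64

H,K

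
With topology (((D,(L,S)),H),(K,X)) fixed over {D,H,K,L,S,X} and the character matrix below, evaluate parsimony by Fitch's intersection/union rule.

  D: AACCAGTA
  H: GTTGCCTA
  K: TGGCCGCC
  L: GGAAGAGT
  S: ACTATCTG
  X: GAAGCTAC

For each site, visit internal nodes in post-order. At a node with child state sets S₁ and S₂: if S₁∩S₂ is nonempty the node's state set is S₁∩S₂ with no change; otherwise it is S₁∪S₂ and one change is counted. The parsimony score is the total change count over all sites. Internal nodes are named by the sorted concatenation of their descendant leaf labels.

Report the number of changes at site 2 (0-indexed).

LS@0: {G} ∪ {A} = {A,G} (union, +1)
DLS@0: {A} ∩ {A,G} = {A} (intersection, +0)
DHLS@0: {A} ∪ {G} = {A,G} (union, +1)
KX@0: {T} ∪ {G} = {G,T} (union, +1)
DHKLSX@0: {A,G} ∩ {G,T} = {G} (intersection, +0)
LS@1: {G} ∪ {C} = {C,G} (union, +1)
DLS@1: {A} ∪ {C,G} = {A,C,G} (union, +1)
DHLS@1: {A,C,G} ∪ {T} = {A,C,G,T} (union, +1)
KX@1: {G} ∪ {A} = {A,G} (union, +1)
DHKLSX@1: {A,C,G,T} ∩ {A,G} = {A,G} (intersection, +0)
LS@2: {A} ∪ {T} = {A,T} (union, +1)
DLS@2: {C} ∪ {A,T} = {A,C,T} (union, +1)
DHLS@2: {A,C,T} ∩ {T} = {T} (intersection, +0)
KX@2: {G} ∪ {A} = {A,G} (union, +1)
DHKLSX@2: {T} ∪ {A,G} = {A,G,T} (union, +1)
LS@3: {A} ∩ {A} = {A} (intersection, +0)
DLS@3: {C} ∪ {A} = {A,C} (union, +1)
DHLS@3: {A,C} ∪ {G} = {A,C,G} (union, +1)
KX@3: {C} ∪ {G} = {C,G} (union, +1)
DHKLSX@3: {A,C,G} ∩ {C,G} = {C,G} (intersection, +0)
LS@4: {G} ∪ {T} = {G,T} (union, +1)
DLS@4: {A} ∪ {G,T} = {A,G,T} (union, +1)
DHLS@4: {A,G,T} ∪ {C} = {A,C,G,T} (union, +1)
KX@4: {C} ∩ {C} = {C} (intersection, +0)
DHKLSX@4: {A,C,G,T} ∩ {C} = {C} (intersection, +0)
LS@5: {A} ∪ {C} = {A,C} (union, +1)
DLS@5: {G} ∪ {A,C} = {A,C,G} (union, +1)
DHLS@5: {A,C,G} ∩ {C} = {C} (intersection, +0)
KX@5: {G} ∪ {T} = {G,T} (union, +1)
DHKLSX@5: {C} ∪ {G,T} = {C,G,T} (union, +1)
LS@6: {G} ∪ {T} = {G,T} (union, +1)
DLS@6: {T} ∩ {G,T} = {T} (intersection, +0)
DHLS@6: {T} ∩ {T} = {T} (intersection, +0)
KX@6: {C} ∪ {A} = {A,C} (union, +1)
DHKLSX@6: {T} ∪ {A,C} = {A,C,T} (union, +1)
LS@7: {T} ∪ {G} = {G,T} (union, +1)
DLS@7: {A} ∪ {G,T} = {A,G,T} (union, +1)
DHLS@7: {A,G,T} ∩ {A} = {A} (intersection, +0)
KX@7: {C} ∩ {C} = {C} (intersection, +0)
DHKLSX@7: {A} ∪ {C} = {A,C} (union, +1)
per-site changes: [3, 4, 4, 3, 3, 4, 3, 3]; total = 27

4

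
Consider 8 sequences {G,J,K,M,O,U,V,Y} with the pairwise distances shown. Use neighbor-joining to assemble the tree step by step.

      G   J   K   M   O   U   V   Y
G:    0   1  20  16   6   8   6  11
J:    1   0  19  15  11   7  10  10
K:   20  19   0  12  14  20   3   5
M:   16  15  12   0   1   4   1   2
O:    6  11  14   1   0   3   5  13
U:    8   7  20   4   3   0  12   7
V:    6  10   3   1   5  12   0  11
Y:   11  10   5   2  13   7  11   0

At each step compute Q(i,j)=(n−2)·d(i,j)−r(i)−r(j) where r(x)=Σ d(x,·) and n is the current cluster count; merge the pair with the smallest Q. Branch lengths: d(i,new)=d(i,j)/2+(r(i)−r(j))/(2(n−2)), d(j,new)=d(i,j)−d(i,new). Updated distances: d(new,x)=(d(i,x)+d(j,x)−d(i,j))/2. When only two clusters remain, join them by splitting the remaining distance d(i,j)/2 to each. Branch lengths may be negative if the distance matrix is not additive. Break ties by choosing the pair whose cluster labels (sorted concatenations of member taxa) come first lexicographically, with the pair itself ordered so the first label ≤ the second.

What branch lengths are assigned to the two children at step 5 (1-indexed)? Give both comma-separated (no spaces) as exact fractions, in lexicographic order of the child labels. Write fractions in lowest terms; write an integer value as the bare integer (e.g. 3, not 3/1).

1. join G+J (d=1, Q=-135) ⇒ GJ; edges |G|=1/12, |J|=11/12
  updated: d(GJ,K)=19, d(GJ,M)=15, d(GJ,O)=8, d(GJ,U)=7, d(GJ,V)=15/2, d(GJ,Y)=10
2. join K+V (d=3, Q=-195/2) ⇒ KV; edges |K|=97/20, |V|=-37/20
  updated: d(GJ,KV)=47/4, d(KV,M)=5, d(KV,O)=8, d(KV,U)=29/2, d(KV,Y)=13/2
3. join GJ+U (d=7, Q=-237/4) ⇒ GJU; edges |GJ|=177/32, |U|=47/32
  updated: d(GJU,KV)=77/8, d(GJU,M)=6, d(GJU,O)=2, d(GJU,Y)=5
4. join GJU+O (d=2, Q=-325/8) ⇒ GJOU; edges |GJU|=37/48, |O|=59/48
  updated: d(GJOU,KV)=125/16, d(GJOU,M)=5/2, d(GJOU,Y)=8
5. join GJOU+M (d=5/2, Q=-365/16) ⇒ GJMOU; edges |GJOU|=221/64, |M|=-61/64
  updated: d(GJMOU,KV)=165/32, d(GJMOU,Y)=15/4
6. join GJMOU+KV (d=165/32, Q=-493/32) ⇒ GJKMOUV; edges |GJMOU|=77/64, |KV|=253/64
  updated: d(GJKMOUV,Y)=163/64
7. join GJKMOUV+Y (d=163/64) ⇒ GJKMOUVY; edges |GJKMOUV|=163/128, |Y|=163/128
final tree: ((((((G:1/12,J:11/12):177/32,U:47/32):37/48,O:59/48):221/64,M:-61/64):77/64,(K:97/20,V:-37/20):253/64):163/128,Y:163/128)
total length: 1485/64

221/64,-61/64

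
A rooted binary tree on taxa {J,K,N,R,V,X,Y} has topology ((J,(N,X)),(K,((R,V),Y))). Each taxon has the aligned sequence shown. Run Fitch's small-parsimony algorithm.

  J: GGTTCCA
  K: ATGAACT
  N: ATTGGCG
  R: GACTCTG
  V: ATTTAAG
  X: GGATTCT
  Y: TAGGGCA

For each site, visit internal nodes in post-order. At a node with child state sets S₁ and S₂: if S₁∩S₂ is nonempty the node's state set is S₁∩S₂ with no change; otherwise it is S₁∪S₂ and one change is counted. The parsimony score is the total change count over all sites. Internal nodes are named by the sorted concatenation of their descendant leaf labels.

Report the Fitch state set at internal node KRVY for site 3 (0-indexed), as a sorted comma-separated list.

A,G,T

site 0, node NX: N={A} ∪ X={G} → {A,G} (+1)
site 0, node JNX: J={G} ∩ NX={A,G} → {G} (+0)
site 0, node RV: R={G} ∪ V={A} → {A,G} (+1)
site 0, node RVY: RV={A,G} ∪ Y={T} → {A,G,T} (+1)
site 0, node KRVY: K={A} ∩ RVY={A,G,T} → {A} (+0)
site 0, node JKNRVXY: JNX={G} ∪ KRVY={A} → {A,G} (+1)
site 1, node NX: N={T} ∪ X={G} → {G,T} (+1)
site 1, node JNX: J={G} ∩ NX={G,T} → {G} (+0)
site 1, node RV: R={A} ∪ V={T} → {A,T} (+1)
site 1, node RVY: RV={A,T} ∩ Y={A} → {A} (+0)
site 1, node KRVY: K={T} ∪ RVY={A} → {A,T} (+1)
site 1, node JKNRVXY: JNX={G} ∪ KRVY={A,T} → {A,G,T} (+1)
site 2, node NX: N={T} ∪ X={A} → {A,T} (+1)
site 2, node JNX: J={T} ∩ NX={A,T} → {T} (+0)
site 2, node RV: R={C} ∪ V={T} → {C,T} (+1)
site 2, node RVY: RV={C,T} ∪ Y={G} → {C,G,T} (+1)
site 2, node KRVY: K={G} ∩ RVY={C,G,T} → {G} (+0)
site 2, node JKNRVXY: JNX={T} ∪ KRVY={G} → {G,T} (+1)
site 3, node NX: N={G} ∪ X={T} → {G,T} (+1)
site 3, node JNX: J={T} ∩ NX={G,T} → {T} (+0)
site 3, node RV: R={T} ∩ V={T} → {T} (+0)
site 3, node RVY: RV={T} ∪ Y={G} → {G,T} (+1)
site 3, node KRVY: K={A} ∪ RVY={G,T} → {A,G,T} (+1)
site 3, node JKNRVXY: JNX={T} ∩ KRVY={A,G,T} → {T} (+0)
site 4, node NX: N={G} ∪ X={T} → {G,T} (+1)
site 4, node JNX: J={C} ∪ NX={G,T} → {C,G,T} (+1)
site 4, node RV: R={C} ∪ V={A} → {A,C} (+1)
site 4, node RVY: RV={A,C} ∪ Y={G} → {A,C,G} (+1)
site 4, node KRVY: K={A} ∩ RVY={A,C,G} → {A} (+0)
site 4, node JKNRVXY: JNX={C,G,T} ∪ KRVY={A} → {A,C,G,T} (+1)
site 5, node NX: N={C} ∩ X={C} → {C} (+0)
site 5, node JNX: J={C} ∩ NX={C} → {C} (+0)
site 5, node RV: R={T} ∪ V={A} → {A,T} (+1)
site 5, node RVY: RV={A,T} ∪ Y={C} → {A,C,T} (+1)
site 5, node KRVY: K={C} ∩ RVY={A,C,T} → {C} (+0)
site 5, node JKNRVXY: JNX={C} ∩ KRVY={C} → {C} (+0)
site 6, node NX: N={G} ∪ X={T} → {G,T} (+1)
site 6, node JNX: J={A} ∪ NX={G,T} → {A,G,T} (+1)
site 6, node RV: R={G} ∩ V={G} → {G} (+0)
site 6, node RVY: RV={G} ∪ Y={A} → {A,G} (+1)
site 6, node KRVY: K={T} ∪ RVY={A,G} → {A,G,T} (+1)
site 6, node JKNRVXY: JNX={A,G,T} ∩ KRVY={A,G,T} → {A,G,T} (+0)
per-site changes: [4, 4, 4, 3, 5, 2, 4]; total = 26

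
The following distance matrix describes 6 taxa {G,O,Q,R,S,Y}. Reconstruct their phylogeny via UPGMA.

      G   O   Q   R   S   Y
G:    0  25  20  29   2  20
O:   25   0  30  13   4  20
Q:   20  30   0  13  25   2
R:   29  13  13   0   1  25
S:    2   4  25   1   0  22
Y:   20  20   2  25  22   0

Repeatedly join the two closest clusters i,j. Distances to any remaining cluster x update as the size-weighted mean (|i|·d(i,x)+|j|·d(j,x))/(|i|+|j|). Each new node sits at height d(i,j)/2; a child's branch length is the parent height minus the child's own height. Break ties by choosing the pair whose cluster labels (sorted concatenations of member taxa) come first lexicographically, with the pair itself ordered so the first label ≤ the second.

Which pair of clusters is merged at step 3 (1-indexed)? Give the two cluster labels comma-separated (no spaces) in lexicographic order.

1. join R+S (d=1) ⇒ RS; edges |R|=1/2, |S|=1/2
  updated: d(G,RS)=31/2, d(O,RS)=17/2, d(Q,RS)=19, d(RS,Y)=47/2
2. join Q+Y (d=2) ⇒ QY; edges |Q|=1, |Y|=1
  updated: d(G,QY)=20, d(O,QY)=25, d(QY,RS)=85/4
3. join O+RS (d=17/2) ⇒ ORS; edges |O|=17/4, |RS|=15/4
  updated: d(G,ORS)=56/3, d(ORS,QY)=45/2
4. join G+ORS (d=56/3) ⇒ GORS; edges |G|=28/3, |ORS|=61/12
  updated: d(GORS,QY)=175/8
5. join GORS+QY (d=175/8) ⇒ GOQRSY; edges |GORS|=77/48, |QY|=159/16
final tree: ((G:28/3,(O:17/4,(R:1/2,S:1/2):15/4):61/12):77/48,(Q:1,Y:1):159/16)
total length: 887/24

O,RS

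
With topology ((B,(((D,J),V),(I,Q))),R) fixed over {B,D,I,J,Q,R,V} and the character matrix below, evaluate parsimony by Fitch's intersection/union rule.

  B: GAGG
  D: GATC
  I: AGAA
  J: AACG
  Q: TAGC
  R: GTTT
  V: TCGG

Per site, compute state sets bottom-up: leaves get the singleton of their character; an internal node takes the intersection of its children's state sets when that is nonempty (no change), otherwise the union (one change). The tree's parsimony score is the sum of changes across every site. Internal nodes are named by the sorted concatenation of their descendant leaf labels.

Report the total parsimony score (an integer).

DJ@0: {G} ∪ {A} = {A,G} (union, +1)
DJV@0: {A,G} ∪ {T} = {A,G,T} (union, +1)
IQ@0: {A} ∪ {T} = {A,T} (union, +1)
DIJQV@0: {A,G,T} ∩ {A,T} = {A,T} (intersection, +0)
BDIJQV@0: {G} ∪ {A,T} = {A,G,T} (union, +1)
BDIJQRV@0: {A,G,T} ∩ {G} = {G} (intersection, +0)
DJ@1: {A} ∩ {A} = {A} (intersection, +0)
DJV@1: {A} ∪ {C} = {A,C} (union, +1)
IQ@1: {G} ∪ {A} = {A,G} (union, +1)
DIJQV@1: {A,C} ∩ {A,G} = {A} (intersection, +0)
BDIJQV@1: {A} ∩ {A} = {A} (intersection, +0)
BDIJQRV@1: {A} ∪ {T} = {A,T} (union, +1)
DJ@2: {T} ∪ {C} = {C,T} (union, +1)
DJV@2: {C,T} ∪ {G} = {C,G,T} (union, +1)
IQ@2: {A} ∪ {G} = {A,G} (union, +1)
DIJQV@2: {C,G,T} ∩ {A,G} = {G} (intersection, +0)
BDIJQV@2: {G} ∩ {G} = {G} (intersection, +0)
BDIJQRV@2: {G} ∪ {T} = {G,T} (union, +1)
DJ@3: {C} ∪ {G} = {C,G} (union, +1)
DJV@3: {C,G} ∩ {G} = {G} (intersection, +0)
IQ@3: {A} ∪ {C} = {A,C} (union, +1)
DIJQV@3: {G} ∪ {A,C} = {A,C,G} (union, +1)
BDIJQV@3: {G} ∩ {A,C,G} = {G} (intersection, +0)
BDIJQRV@3: {G} ∪ {T} = {G,T} (union, +1)
per-site changes: [4, 3, 4, 4]; total = 15

15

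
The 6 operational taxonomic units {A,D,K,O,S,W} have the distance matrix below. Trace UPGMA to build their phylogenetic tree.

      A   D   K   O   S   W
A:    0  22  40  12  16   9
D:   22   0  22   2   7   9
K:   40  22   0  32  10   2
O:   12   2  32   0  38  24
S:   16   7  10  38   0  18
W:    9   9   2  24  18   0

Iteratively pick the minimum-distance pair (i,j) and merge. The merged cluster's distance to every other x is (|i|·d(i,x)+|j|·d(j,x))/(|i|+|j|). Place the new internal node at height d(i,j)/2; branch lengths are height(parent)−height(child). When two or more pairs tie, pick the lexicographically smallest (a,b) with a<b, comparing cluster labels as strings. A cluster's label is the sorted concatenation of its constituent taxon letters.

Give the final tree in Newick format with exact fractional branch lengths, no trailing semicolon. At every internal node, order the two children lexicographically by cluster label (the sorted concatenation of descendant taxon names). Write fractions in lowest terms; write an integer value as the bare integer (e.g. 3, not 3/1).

((A:17/2,(D:1,O:1):15/2):22/9,((K:1,W:1):6,S:7):71/18)

iteration 1: select D,O (d=2); attach at lengths (1, 1); label the merged cluster DO
  updated: d(A,DO)=17, d(DO,K)=27, d(DO,S)=45/2, d(DO,W)=33/2
iteration 2: select K,W (d=2); attach at lengths (1, 1); label the merged cluster KW
  updated: d(A,KW)=49/2, d(DO,KW)=87/4, d(KW,S)=14
iteration 3: select KW,S (d=14); attach at lengths (6, 7); label the merged cluster KSW
  updated: d(A,KSW)=65/3, d(DO,KSW)=22
iteration 4: select A,DO (d=17); attach at lengths (17/2, 15/2); label the merged cluster ADO
  updated: d(ADO,KSW)=197/9
iteration 5: select ADO,KSW (d=197/9); attach at lengths (22/9, 71/18); label the merged cluster ADKOSW
final tree: ((A:17/2,(D:1,O:1):15/2):22/9,((K:1,W:1):6,S:7):71/18)
total length: 709/18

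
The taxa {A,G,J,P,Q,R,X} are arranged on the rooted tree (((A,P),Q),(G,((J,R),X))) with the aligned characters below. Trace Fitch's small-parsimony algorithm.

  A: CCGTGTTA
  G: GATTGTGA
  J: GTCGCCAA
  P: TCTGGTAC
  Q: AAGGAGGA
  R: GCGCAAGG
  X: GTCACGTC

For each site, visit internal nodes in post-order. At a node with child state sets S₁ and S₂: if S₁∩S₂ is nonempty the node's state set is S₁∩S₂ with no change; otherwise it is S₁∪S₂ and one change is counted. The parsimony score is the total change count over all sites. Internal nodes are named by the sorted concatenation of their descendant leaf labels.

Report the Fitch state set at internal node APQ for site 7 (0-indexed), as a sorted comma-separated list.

A

[col 0] AP: children A:{C}, P:{T} ∪→ {C,T}; cost 1
[col 0] APQ: children AP:{C,T}, Q:{A} ∪→ {A,C,T}; cost 1
[col 0] JR: children J:{G}, R:{G} ∩→ {G}; cost 0
[col 0] JRX: children JR:{G}, X:{G} ∩→ {G}; cost 0
[col 0] GJRX: children G:{G}, JRX:{G} ∩→ {G}; cost 0
[col 0] AGJPQRX: children APQ:{A,C,T}, GJRX:{G} ∪→ {A,C,G,T}; cost 1
[col 1] AP: children A:{C}, P:{C} ∩→ {C}; cost 0
[col 1] APQ: children AP:{C}, Q:{A} ∪→ {A,C}; cost 1
[col 1] JR: children J:{T}, R:{C} ∪→ {C,T}; cost 1
[col 1] JRX: children JR:{C,T}, X:{T} ∩→ {T}; cost 0
[col 1] GJRX: children G:{A}, JRX:{T} ∪→ {A,T}; cost 1
[col 1] AGJPQRX: children APQ:{A,C}, GJRX:{A,T} ∩→ {A}; cost 0
[col 2] AP: children A:{G}, P:{T} ∪→ {G,T}; cost 1
[col 2] APQ: children AP:{G,T}, Q:{G} ∩→ {G}; cost 0
[col 2] JR: children J:{C}, R:{G} ∪→ {C,G}; cost 1
[col 2] JRX: children JR:{C,G}, X:{C} ∩→ {C}; cost 0
[col 2] GJRX: children G:{T}, JRX:{C} ∪→ {C,T}; cost 1
[col 2] AGJPQRX: children APQ:{G}, GJRX:{C,T} ∪→ {C,G,T}; cost 1
[col 3] AP: children A:{T}, P:{G} ∪→ {G,T}; cost 1
[col 3] APQ: children AP:{G,T}, Q:{G} ∩→ {G}; cost 0
[col 3] JR: children J:{G}, R:{C} ∪→ {C,G}; cost 1
[col 3] JRX: children JR:{C,G}, X:{A} ∪→ {A,C,G}; cost 1
[col 3] GJRX: children G:{T}, JRX:{A,C,G} ∪→ {A,C,G,T}; cost 1
[col 3] AGJPQRX: children APQ:{G}, GJRX:{A,C,G,T} ∩→ {G}; cost 0
[col 4] AP: children A:{G}, P:{G} ∩→ {G}; cost 0
[col 4] APQ: children AP:{G}, Q:{A} ∪→ {A,G}; cost 1
[col 4] JR: children J:{C}, R:{A} ∪→ {A,C}; cost 1
[col 4] JRX: children JR:{A,C}, X:{C} ∩→ {C}; cost 0
[col 4] GJRX: children G:{G}, JRX:{C} ∪→ {C,G}; cost 1
[col 4] AGJPQRX: children APQ:{A,G}, GJRX:{C,G} ∩→ {G}; cost 0
[col 5] AP: children A:{T}, P:{T} ∩→ {T}; cost 0
[col 5] APQ: children AP:{T}, Q:{G} ∪→ {G,T}; cost 1
[col 5] JR: children J:{C}, R:{A} ∪→ {A,C}; cost 1
[col 5] JRX: children JR:{A,C}, X:{G} ∪→ {A,C,G}; cost 1
[col 5] GJRX: children G:{T}, JRX:{A,C,G} ∪→ {A,C,G,T}; cost 1
[col 5] AGJPQRX: children APQ:{G,T}, GJRX:{A,C,G,T} ∩→ {G,T}; cost 0
[col 6] AP: children A:{T}, P:{A} ∪→ {A,T}; cost 1
[col 6] APQ: children AP:{A,T}, Q:{G} ∪→ {A,G,T}; cost 1
[col 6] JR: children J:{A}, R:{G} ∪→ {A,G}; cost 1
[col 6] JRX: children JR:{A,G}, X:{T} ∪→ {A,G,T}; cost 1
[col 6] GJRX: children G:{G}, JRX:{A,G,T} ∩→ {G}; cost 0
[col 6] AGJPQRX: children APQ:{A,G,T}, GJRX:{G} ∩→ {G}; cost 0
[col 7] AP: children A:{A}, P:{C} ∪→ {A,C}; cost 1
[col 7] APQ: children AP:{A,C}, Q:{A} ∩→ {A}; cost 0
[col 7] JR: children J:{A}, R:{G} ∪→ {A,G}; cost 1
[col 7] JRX: children JR:{A,G}, X:{C} ∪→ {A,C,G}; cost 1
[col 7] GJRX: children G:{A}, JRX:{A,C,G} ∩→ {A}; cost 0
[col 7] AGJPQRX: children APQ:{A}, GJRX:{A} ∩→ {A}; cost 0
per-site changes: [3, 3, 4, 4, 3, 4, 4, 3]; total = 28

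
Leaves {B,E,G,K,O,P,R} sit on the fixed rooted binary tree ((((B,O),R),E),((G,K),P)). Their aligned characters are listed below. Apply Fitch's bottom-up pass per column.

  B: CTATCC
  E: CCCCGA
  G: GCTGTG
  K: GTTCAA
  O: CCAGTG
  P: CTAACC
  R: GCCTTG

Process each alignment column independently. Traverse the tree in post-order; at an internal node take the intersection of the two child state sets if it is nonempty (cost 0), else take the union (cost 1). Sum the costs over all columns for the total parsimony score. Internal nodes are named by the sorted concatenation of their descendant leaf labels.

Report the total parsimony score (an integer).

20

BO@0: {C} ∩ {C} = {C} (intersection, +0)
BOR@0: {C} ∪ {G} = {C,G} (union, +1)
BEOR@0: {C,G} ∩ {C} = {C} (intersection, +0)
GK@0: {G} ∩ {G} = {G} (intersection, +0)
GKP@0: {G} ∪ {C} = {C,G} (union, +1)
BEGKOPR@0: {C} ∩ {C,G} = {C} (intersection, +0)
BO@1: {T} ∪ {C} = {C,T} (union, +1)
BOR@1: {C,T} ∩ {C} = {C} (intersection, +0)
BEOR@1: {C} ∩ {C} = {C} (intersection, +0)
GK@1: {C} ∪ {T} = {C,T} (union, +1)
GKP@1: {C,T} ∩ {T} = {T} (intersection, +0)
BEGKOPR@1: {C} ∪ {T} = {C,T} (union, +1)
BO@2: {A} ∩ {A} = {A} (intersection, +0)
BOR@2: {A} ∪ {C} = {A,C} (union, +1)
BEOR@2: {A,C} ∩ {C} = {C} (intersection, +0)
GK@2: {T} ∩ {T} = {T} (intersection, +0)
GKP@2: {T} ∪ {A} = {A,T} (union, +1)
BEGKOPR@2: {C} ∪ {A,T} = {A,C,T} (union, +1)
BO@3: {T} ∪ {G} = {G,T} (union, +1)
BOR@3: {G,T} ∩ {T} = {T} (intersection, +0)
BEOR@3: {T} ∪ {C} = {C,T} (union, +1)
GK@3: {G} ∪ {C} = {C,G} (union, +1)
GKP@3: {C,G} ∪ {A} = {A,C,G} (union, +1)
BEGKOPR@3: {C,T} ∩ {A,C,G} = {C} (intersection, +0)
BO@4: {C} ∪ {T} = {C,T} (union, +1)
BOR@4: {C,T} ∩ {T} = {T} (intersection, +0)
BEOR@4: {T} ∪ {G} = {G,T} (union, +1)
GK@4: {T} ∪ {A} = {A,T} (union, +1)
GKP@4: {A,T} ∪ {C} = {A,C,T} (union, +1)
BEGKOPR@4: {G,T} ∩ {A,C,T} = {T} (intersection, +0)
BO@5: {C} ∪ {G} = {C,G} (union, +1)
BOR@5: {C,G} ∩ {G} = {G} (intersection, +0)
BEOR@5: {G} ∪ {A} = {A,G} (union, +1)
GK@5: {G} ∪ {A} = {A,G} (union, +1)
GKP@5: {A,G} ∪ {C} = {A,C,G} (union, +1)
BEGKOPR@5: {A,G} ∩ {A,C,G} = {A,G} (intersection, +0)
per-site changes: [2, 3, 3, 4, 4, 4]; total = 20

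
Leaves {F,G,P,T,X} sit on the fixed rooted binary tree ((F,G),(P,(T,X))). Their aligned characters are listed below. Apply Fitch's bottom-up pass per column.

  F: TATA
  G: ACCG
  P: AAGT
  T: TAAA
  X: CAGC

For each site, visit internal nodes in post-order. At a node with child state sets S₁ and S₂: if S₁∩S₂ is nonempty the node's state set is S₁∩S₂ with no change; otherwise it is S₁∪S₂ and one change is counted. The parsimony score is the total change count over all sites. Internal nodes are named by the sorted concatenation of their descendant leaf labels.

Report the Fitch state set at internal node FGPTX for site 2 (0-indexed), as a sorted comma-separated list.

site 0, node FG: F={T} ∪ G={A} → {A,T} (+1)
site 0, node TX: T={T} ∪ X={C} → {C,T} (+1)
site 0, node PTX: P={A} ∪ TX={C,T} → {A,C,T} (+1)
site 0, node FGPTX: FG={A,T} ∩ PTX={A,C,T} → {A,T} (+0)
site 1, node FG: F={A} ∪ G={C} → {A,C} (+1)
site 1, node TX: T={A} ∩ X={A} → {A} (+0)
site 1, node PTX: P={A} ∩ TX={A} → {A} (+0)
site 1, node FGPTX: FG={A,C} ∩ PTX={A} → {A} (+0)
site 2, node FG: F={T} ∪ G={C} → {C,T} (+1)
site 2, node TX: T={A} ∪ X={G} → {A,G} (+1)
site 2, node PTX: P={G} ∩ TX={A,G} → {G} (+0)
site 2, node FGPTX: FG={C,T} ∪ PTX={G} → {C,G,T} (+1)
site 3, node FG: F={A} ∪ G={G} → {A,G} (+1)
site 3, node TX: T={A} ∪ X={C} → {A,C} (+1)
site 3, node PTX: P={T} ∪ TX={A,C} → {A,C,T} (+1)
site 3, node FGPTX: FG={A,G} ∩ PTX={A,C,T} → {A} (+0)
per-site changes: [3, 1, 3, 3]; total = 10

C,G,T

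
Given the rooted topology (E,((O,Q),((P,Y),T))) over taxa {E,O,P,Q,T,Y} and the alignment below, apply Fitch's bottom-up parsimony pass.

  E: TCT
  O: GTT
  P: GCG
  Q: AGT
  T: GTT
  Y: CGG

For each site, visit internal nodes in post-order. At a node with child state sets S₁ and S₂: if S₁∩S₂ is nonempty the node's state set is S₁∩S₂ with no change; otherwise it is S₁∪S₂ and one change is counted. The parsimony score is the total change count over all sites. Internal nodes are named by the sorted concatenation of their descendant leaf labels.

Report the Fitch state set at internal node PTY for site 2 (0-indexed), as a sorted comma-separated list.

[col 0] OQ: children O:{G}, Q:{A} ∪→ {A,G}; cost 1
[col 0] PY: children P:{G}, Y:{C} ∪→ {C,G}; cost 1
[col 0] PTY: children PY:{C,G}, T:{G} ∩→ {G}; cost 0
[col 0] OPQTY: children OQ:{A,G}, PTY:{G} ∩→ {G}; cost 0
[col 0] EOPQTY: children E:{T}, OPQTY:{G} ∪→ {G,T}; cost 1
[col 1] OQ: children O:{T}, Q:{G} ∪→ {G,T}; cost 1
[col 1] PY: children P:{C}, Y:{G} ∪→ {C,G}; cost 1
[col 1] PTY: children PY:{C,G}, T:{T} ∪→ {C,G,T}; cost 1
[col 1] OPQTY: children OQ:{G,T}, PTY:{C,G,T} ∩→ {G,T}; cost 0
[col 1] EOPQTY: children E:{C}, OPQTY:{G,T} ∪→ {C,G,T}; cost 1
[col 2] OQ: children O:{T}, Q:{T} ∩→ {T}; cost 0
[col 2] PY: children P:{G}, Y:{G} ∩→ {G}; cost 0
[col 2] PTY: children PY:{G}, T:{T} ∪→ {G,T}; cost 1
[col 2] OPQTY: children OQ:{T}, PTY:{G,T} ∩→ {T}; cost 0
[col 2] EOPQTY: children E:{T}, OPQTY:{T} ∩→ {T}; cost 0
per-site changes: [3, 4, 1]; total = 8

G,T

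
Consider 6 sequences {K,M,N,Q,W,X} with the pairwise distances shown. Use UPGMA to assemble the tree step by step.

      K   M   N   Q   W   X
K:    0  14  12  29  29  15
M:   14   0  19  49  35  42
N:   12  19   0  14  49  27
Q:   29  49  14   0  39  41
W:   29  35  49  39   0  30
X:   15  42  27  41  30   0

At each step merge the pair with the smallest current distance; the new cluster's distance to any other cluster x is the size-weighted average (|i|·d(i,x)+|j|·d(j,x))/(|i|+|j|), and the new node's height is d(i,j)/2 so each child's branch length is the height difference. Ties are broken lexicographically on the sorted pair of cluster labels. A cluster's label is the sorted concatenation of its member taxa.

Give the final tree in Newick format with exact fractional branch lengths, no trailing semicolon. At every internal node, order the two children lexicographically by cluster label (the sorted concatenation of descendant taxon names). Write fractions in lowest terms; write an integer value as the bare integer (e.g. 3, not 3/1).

step 1: merge (K,N) at d=12; branch lengths K→6, N→6; new cluster KN
  updated: d(KN,M)=33/2, d(KN,Q)=43/2, d(KN,W)=39, d(KN,X)=21
step 2: merge (KN,M) at d=33/2; branch lengths KN→9/4, M→33/4; new cluster KMN
  updated: d(KMN,Q)=92/3, d(KMN,W)=113/3, d(KMN,X)=28
step 3: merge (KMN,X) at d=28; branch lengths KMN→23/4, X→14; new cluster KMNX
  updated: d(KMNX,Q)=133/4, d(KMNX,W)=143/4
step 4: merge (KMNX,Q) at d=133/4; branch lengths KMNX→21/8, Q→133/8; new cluster KMNQX
  updated: d(KMNQX,W)=182/5
step 5: merge (KMNQX,W) at d=182/5; branch lengths KMNQX→63/40, W→91/5; new cluster KMNQWX
final tree: (((((K:6,N:6):9/4,M:33/4):23/4,X:14):21/8,Q:133/8):63/40,W:91/5)
total length: 3251/40

(((((K:6,N:6):9/4,M:33/4):23/4,X:14):21/8,Q:133/8):63/40,W:91/5)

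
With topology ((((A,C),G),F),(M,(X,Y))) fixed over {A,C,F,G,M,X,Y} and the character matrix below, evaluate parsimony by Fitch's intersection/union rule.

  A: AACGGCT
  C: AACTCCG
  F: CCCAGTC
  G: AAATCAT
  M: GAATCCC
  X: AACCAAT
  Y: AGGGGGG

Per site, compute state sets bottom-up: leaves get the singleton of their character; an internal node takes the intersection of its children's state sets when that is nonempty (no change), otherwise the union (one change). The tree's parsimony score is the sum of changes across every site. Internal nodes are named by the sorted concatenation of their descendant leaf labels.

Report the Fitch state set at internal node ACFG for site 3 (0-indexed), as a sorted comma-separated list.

A,T

[col 0] AC: children A:{A}, C:{A} ∩→ {A}; cost 0
[col 0] ACG: children AC:{A}, G:{A} ∩→ {A}; cost 0
[col 0] ACFG: children ACG:{A}, F:{C} ∪→ {A,C}; cost 1
[col 0] XY: children X:{A}, Y:{A} ∩→ {A}; cost 0
[col 0] MXY: children M:{G}, XY:{A} ∪→ {A,G}; cost 1
[col 0] ACFGMXY: children ACFG:{A,C}, MXY:{A,G} ∩→ {A}; cost 0
[col 1] AC: children A:{A}, C:{A} ∩→ {A}; cost 0
[col 1] ACG: children AC:{A}, G:{A} ∩→ {A}; cost 0
[col 1] ACFG: children ACG:{A}, F:{C} ∪→ {A,C}; cost 1
[col 1] XY: children X:{A}, Y:{G} ∪→ {A,G}; cost 1
[col 1] MXY: children M:{A}, XY:{A,G} ∩→ {A}; cost 0
[col 1] ACFGMXY: children ACFG:{A,C}, MXY:{A} ∩→ {A}; cost 0
[col 2] AC: children A:{C}, C:{C} ∩→ {C}; cost 0
[col 2] ACG: children AC:{C}, G:{A} ∪→ {A,C}; cost 1
[col 2] ACFG: children ACG:{A,C}, F:{C} ∩→ {C}; cost 0
[col 2] XY: children X:{C}, Y:{G} ∪→ {C,G}; cost 1
[col 2] MXY: children M:{A}, XY:{C,G} ∪→ {A,C,G}; cost 1
[col 2] ACFGMXY: children ACFG:{C}, MXY:{A,C,G} ∩→ {C}; cost 0
[col 3] AC: children A:{G}, C:{T} ∪→ {G,T}; cost 1
[col 3] ACG: children AC:{G,T}, G:{T} ∩→ {T}; cost 0
[col 3] ACFG: children ACG:{T}, F:{A} ∪→ {A,T}; cost 1
[col 3] XY: children X:{C}, Y:{G} ∪→ {C,G}; cost 1
[col 3] MXY: children M:{T}, XY:{C,G} ∪→ {C,G,T}; cost 1
[col 3] ACFGMXY: children ACFG:{A,T}, MXY:{C,G,T} ∩→ {T}; cost 0
[col 4] AC: children A:{G}, C:{C} ∪→ {C,G}; cost 1
[col 4] ACG: children AC:{C,G}, G:{C} ∩→ {C}; cost 0
[col 4] ACFG: children ACG:{C}, F:{G} ∪→ {C,G}; cost 1
[col 4] XY: children X:{A}, Y:{G} ∪→ {A,G}; cost 1
[col 4] MXY: children M:{C}, XY:{A,G} ∪→ {A,C,G}; cost 1
[col 4] ACFGMXY: children ACFG:{C,G}, MXY:{A,C,G} ∩→ {C,G}; cost 0
[col 5] AC: children A:{C}, C:{C} ∩→ {C}; cost 0
[col 5] ACG: children AC:{C}, G:{A} ∪→ {A,C}; cost 1
[col 5] ACFG: children ACG:{A,C}, F:{T} ∪→ {A,C,T}; cost 1
[col 5] XY: children X:{A}, Y:{G} ∪→ {A,G}; cost 1
[col 5] MXY: children M:{C}, XY:{A,G} ∪→ {A,C,G}; cost 1
[col 5] ACFGMXY: children ACFG:{A,C,T}, MXY:{A,C,G} ∩→ {A,C}; cost 0
[col 6] AC: children A:{T}, C:{G} ∪→ {G,T}; cost 1
[col 6] ACG: children AC:{G,T}, G:{T} ∩→ {T}; cost 0
[col 6] ACFG: children ACG:{T}, F:{C} ∪→ {C,T}; cost 1
[col 6] XY: children X:{T}, Y:{G} ∪→ {G,T}; cost 1
[col 6] MXY: children M:{C}, XY:{G,T} ∪→ {C,G,T}; cost 1
[col 6] ACFGMXY: children ACFG:{C,T}, MXY:{C,G,T} ∩→ {C,T}; cost 0
per-site changes: [2, 2, 3, 4, 4, 4, 4]; total = 23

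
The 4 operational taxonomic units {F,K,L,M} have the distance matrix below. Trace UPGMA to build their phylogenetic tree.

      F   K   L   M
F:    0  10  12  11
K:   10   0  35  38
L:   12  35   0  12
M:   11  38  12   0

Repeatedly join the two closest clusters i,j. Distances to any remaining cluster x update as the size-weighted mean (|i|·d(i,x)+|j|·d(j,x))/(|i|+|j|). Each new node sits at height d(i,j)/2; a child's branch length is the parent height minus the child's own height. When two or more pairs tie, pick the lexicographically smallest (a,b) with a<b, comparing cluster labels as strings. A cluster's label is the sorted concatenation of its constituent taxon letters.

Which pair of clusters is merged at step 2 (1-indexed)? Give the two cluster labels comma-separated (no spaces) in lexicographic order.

L,M

iteration 1: select F,K (d=10); attach at lengths (5, 5); label the merged cluster FK
  updated: d(FK,L)=47/2, d(FK,M)=49/2
iteration 2: select L,M (d=12); attach at lengths (6, 6); label the merged cluster LM
  updated: d(FK,LM)=24
iteration 3: select FK,LM (d=24); attach at lengths (7, 6); label the merged cluster FKLM
final tree: ((F:5,K:5):7,(L:6,M:6):6)
total length: 35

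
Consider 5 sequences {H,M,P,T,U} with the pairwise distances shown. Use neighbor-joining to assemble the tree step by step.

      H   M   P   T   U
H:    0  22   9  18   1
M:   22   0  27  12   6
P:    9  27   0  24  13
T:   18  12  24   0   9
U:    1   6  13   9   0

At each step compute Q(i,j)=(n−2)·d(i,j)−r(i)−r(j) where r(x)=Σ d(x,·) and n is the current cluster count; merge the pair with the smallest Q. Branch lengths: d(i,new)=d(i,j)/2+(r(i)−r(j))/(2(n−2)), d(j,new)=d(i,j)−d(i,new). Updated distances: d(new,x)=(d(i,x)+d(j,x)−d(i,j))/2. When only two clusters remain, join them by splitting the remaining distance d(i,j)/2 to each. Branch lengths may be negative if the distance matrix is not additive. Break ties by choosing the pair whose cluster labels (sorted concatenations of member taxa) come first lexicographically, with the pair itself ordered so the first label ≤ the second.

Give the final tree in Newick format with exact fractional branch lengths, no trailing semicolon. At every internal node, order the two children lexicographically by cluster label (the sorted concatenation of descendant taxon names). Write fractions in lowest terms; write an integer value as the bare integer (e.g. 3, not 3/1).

step 1: merge (H,P) at d=9, Q=-96; branch lengths H→2/3, P→25/3; new cluster HP
  updated: d(HP,M)=20, d(HP,T)=33/2, d(HP,U)=5/2
step 2: merge (HP,U) at d=5/2, Q=-103/2; branch lengths HP→53/8, U→-33/8; new cluster HPU
  updated: d(HPU,M)=47/4, d(HPU,T)=23/2
step 3: merge (HPU,M) at d=47/4, Q=-141/4; branch lengths HPU→45/8, M→49/8; new cluster HMPU
  updated: d(HMPU,T)=47/8
step 4: merge (HMPU,T) at d=47/8; branch lengths HMPU→47/16, T→47/16; new cluster HMPTU
final tree: ((((H:2/3,P:25/3):53/8,U:-33/8):45/8,M:49/8):47/16,T:47/16)
total length: 233/8

((((H:2/3,P:25/3):53/8,U:-33/8):45/8,M:49/8):47/16,T:47/16)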